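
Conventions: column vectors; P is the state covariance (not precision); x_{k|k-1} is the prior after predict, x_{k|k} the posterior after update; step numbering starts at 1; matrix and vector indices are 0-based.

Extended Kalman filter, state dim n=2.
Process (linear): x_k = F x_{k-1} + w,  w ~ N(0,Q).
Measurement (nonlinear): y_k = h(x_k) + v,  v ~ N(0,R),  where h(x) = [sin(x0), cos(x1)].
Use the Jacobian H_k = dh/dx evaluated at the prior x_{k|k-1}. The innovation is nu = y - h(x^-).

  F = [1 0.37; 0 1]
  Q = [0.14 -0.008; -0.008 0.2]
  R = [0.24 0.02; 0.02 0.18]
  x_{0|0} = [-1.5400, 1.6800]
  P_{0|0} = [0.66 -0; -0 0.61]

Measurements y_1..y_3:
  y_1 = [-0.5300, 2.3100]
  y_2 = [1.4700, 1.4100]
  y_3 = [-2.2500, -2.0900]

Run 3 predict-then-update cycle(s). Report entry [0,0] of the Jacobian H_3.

step 1: x^-=[-0.9184, 1.6800]  P^-=[0.8835 0.2177; 0.2177 0.8100]  H_jac=[0.6071 0.0000; 0.0000 -0.9940]  S=[0.5656 -0.1114; -0.1114 0.9804]  K=[0.9255 -0.1156; 0.0736 -0.8129]  nu=[0.2646, 2.4190]  x^+=[-0.9531, -0.2670]  P^+=[0.3621 0.0023; 0.0023 0.1457]
step 2: x^-=[-1.0519, -0.2670]  P^-=[0.5237 0.0482; 0.0482 0.3457]  H_jac=[0.4959 0.0000; 0.0000 0.2638]  S=[0.3688 0.0263; 0.0263 0.2041]  K=[0.7063 -0.0287; 0.0333 0.4427]  nu=[2.3384, 0.4454]  x^+=[0.5869, 0.0080]  P^+=[0.3406 0.0340; 0.0340 0.3045]
step 3: x^-=[0.5899, 0.0080]  P^-=[0.5475 0.1386; 0.1386 0.5045]  H_jac=[0.8310 0.0000; 0.0000 -0.0080]  S=[0.6181 0.0191; 0.0191 0.1800]  K=[0.7387 -0.0844; 0.1877 -0.0423]  nu=[-2.8063, -3.0900]  x^+=[-1.2222, -0.3881]  P^+=[0.2113 0.0532; 0.0532 0.4828]

H_jac[0,0] = 0.8310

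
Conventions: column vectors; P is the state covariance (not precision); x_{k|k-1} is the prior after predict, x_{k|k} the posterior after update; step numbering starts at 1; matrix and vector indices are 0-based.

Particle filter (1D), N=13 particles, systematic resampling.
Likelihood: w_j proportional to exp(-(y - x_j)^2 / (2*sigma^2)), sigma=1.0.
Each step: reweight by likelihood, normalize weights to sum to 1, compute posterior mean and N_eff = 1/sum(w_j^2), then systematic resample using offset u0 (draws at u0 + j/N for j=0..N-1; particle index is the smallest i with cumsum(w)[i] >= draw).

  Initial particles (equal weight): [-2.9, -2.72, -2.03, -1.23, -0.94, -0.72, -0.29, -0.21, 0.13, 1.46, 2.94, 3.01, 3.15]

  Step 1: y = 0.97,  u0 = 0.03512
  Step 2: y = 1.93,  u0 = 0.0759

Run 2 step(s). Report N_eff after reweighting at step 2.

step 1: w=[0.0002, 0.0003, 0.0033, 0.0261, 0.0474, 0.0704, 0.1328, 0.1464, 0.2064, 0.2605, 0.0422, 0.0367, 0.0273]  mean=0.5229  Neff=6.1990  idx=[4, 5, 6, 6, 7, 7, 8, 8, 9, 9, 9, 9, 11]
step 2: w=[0.0033, 0.0060, 0.0172, 0.0172, 0.0204, 0.0204, 0.0399, 0.0399, 0.1807, 0.1807, 0.1807, 0.1807, 0.1126]  mean=1.3790  Neff=6.7564  idx=[5, 7, 8, 8, 9, 9, 10, 10, 10, 11, 11, 12, 12]

N_eff = 6.7564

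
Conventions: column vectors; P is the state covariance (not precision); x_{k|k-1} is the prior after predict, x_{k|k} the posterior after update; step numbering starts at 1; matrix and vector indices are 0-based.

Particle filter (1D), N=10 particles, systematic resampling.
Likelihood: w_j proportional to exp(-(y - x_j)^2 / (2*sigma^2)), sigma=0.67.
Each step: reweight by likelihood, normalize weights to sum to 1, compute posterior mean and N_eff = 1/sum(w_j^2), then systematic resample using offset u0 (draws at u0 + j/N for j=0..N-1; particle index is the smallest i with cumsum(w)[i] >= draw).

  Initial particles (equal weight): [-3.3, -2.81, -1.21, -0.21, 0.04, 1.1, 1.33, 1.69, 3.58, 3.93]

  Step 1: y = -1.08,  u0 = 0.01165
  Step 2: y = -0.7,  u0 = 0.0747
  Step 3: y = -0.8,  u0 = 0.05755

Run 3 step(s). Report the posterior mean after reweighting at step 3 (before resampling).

post_mean = -0.7611

step 1: w=[0.0024, 0.0209, 0.5754, 0.2523, 0.1450, 0.0029, 0.0009, 0.0001, 0.0000, 0.0000]  mean=-0.8055  Neff=2.4027  idx=[1, 2, 2, 2, 2, 2, 3, 3, 3, 4]
step 2: w=[0.0011, 0.1136, 0.1136, 0.1136, 0.1136, 0.1136, 0.1162, 0.1162, 0.1162, 0.0825]  mean=-0.7601  Neff=8.9443  idx=[1, 2, 3, 4, 5, 6, 6, 7, 8, 9]
step 3: w=[0.1133, 0.1133, 0.1133, 0.1133, 0.1133, 0.0928, 0.0928, 0.0928, 0.0928, 0.0623]  mean=-0.7611  Neff=9.7539  idx=[0, 1, 2, 3, 4, 4, 5, 7, 8, 9]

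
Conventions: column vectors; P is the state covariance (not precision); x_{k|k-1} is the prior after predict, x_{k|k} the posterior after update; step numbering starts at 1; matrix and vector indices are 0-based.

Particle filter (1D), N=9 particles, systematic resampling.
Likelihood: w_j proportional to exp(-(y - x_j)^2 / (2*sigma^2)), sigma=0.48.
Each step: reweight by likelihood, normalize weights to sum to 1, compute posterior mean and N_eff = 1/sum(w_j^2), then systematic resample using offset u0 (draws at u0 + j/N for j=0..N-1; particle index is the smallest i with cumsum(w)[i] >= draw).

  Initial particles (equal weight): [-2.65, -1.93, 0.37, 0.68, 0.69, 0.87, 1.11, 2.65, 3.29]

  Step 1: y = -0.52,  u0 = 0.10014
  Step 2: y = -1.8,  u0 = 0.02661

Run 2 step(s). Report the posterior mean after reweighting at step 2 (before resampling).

post_mean = 0.3783

step 1: w=[0.0002, 0.0451, 0.6045, 0.1482, 0.1406, 0.0509, 0.0106, 0.0000, 0.0000]  mean=0.3899  Neff=2.4282  idx=[2, 2, 2, 2, 2, 3, 3, 4, 5]
step 2: w=[0.1949, 0.1949, 0.1949, 0.1949, 0.1949, 0.0085, 0.0085, 0.0077, 0.0010]  mean=0.3783  Neff=5.2621  idx=[0, 0, 1, 1, 2, 2, 3, 4, 4]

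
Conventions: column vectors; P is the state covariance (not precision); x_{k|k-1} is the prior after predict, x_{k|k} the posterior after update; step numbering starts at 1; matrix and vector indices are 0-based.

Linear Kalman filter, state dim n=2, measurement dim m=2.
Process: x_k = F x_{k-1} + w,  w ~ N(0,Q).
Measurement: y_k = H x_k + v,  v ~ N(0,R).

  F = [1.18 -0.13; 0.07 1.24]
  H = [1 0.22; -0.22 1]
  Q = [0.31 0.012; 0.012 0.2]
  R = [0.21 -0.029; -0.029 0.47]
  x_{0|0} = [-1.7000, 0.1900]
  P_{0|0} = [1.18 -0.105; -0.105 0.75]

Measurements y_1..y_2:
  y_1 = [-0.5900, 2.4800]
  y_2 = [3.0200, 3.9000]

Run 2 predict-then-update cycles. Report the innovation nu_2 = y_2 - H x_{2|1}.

innov = [4.0992, 1.4811]

step 1: x^-=[-2.0307, 0.1166]  P^-=[1.9979 -0.1641; -0.1641 1.3408]  S=[2.2006 -0.3297; -0.3297 1.9797]  K=[0.8674 -0.1604; 0.1679 0.7235]  nu=[1.4150, 1.9166]  x^+=[-1.1107, 1.7408]  P^+=[0.1993 -0.0567; -0.0567 0.3227]
step 2: x^-=[-1.5370, 2.0808]  P^-=[0.6104 -0.1060; -0.1060 0.6873]  S=[0.8070 -0.1130; -0.1130 1.2335]  K=[0.7093 -0.1299; 0.1384 0.5888]  nu=[4.0992, 1.4811]  x^+=[1.1781, 3.5202]  P^+=[0.1628 -0.0458; -0.0458 0.2626]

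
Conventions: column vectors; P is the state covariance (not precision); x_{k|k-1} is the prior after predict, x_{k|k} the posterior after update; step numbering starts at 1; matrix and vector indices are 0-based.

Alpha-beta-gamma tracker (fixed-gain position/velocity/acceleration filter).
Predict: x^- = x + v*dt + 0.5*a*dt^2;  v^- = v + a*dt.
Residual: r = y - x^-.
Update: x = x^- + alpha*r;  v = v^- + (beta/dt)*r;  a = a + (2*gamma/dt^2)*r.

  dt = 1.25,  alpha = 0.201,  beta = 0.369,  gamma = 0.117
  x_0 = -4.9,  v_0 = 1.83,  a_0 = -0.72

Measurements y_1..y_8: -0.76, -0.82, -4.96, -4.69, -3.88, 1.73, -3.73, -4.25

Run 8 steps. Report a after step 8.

step 1: x_pred=-3.1750  r=2.4150  x^+=-2.6896  v^+=1.6429  a^+=-0.3583
step 2: x_pred=-0.9159  r=0.0959  x^+=-0.8966  v^+=1.2233  a^+=-0.3440
step 3: x_pred=0.3638  r=-5.3238  x^+=-0.7063  v^+=-0.7782  a^+=-1.1413
step 4: x_pred=-2.5707  r=-2.1193  x^+=-2.9967  v^+=-2.8304  a^+=-1.4586
step 5: x_pred=-7.6743  r=3.7943  x^+=-6.9116  v^+=-3.5337  a^+=-0.8904
step 6: x_pred=-12.0243  r=13.7543  x^+=-9.2597  v^+=-0.5864  a^+=1.1694
step 7: x_pred=-9.0791  r=5.3491  x^+=-8.0039  v^+=2.4545  a^+=1.9705
step 8: x_pred=-3.3964  r=-0.8536  x^+=-3.5680  v^+=4.6656  a^+=1.8427

a_post = 1.8427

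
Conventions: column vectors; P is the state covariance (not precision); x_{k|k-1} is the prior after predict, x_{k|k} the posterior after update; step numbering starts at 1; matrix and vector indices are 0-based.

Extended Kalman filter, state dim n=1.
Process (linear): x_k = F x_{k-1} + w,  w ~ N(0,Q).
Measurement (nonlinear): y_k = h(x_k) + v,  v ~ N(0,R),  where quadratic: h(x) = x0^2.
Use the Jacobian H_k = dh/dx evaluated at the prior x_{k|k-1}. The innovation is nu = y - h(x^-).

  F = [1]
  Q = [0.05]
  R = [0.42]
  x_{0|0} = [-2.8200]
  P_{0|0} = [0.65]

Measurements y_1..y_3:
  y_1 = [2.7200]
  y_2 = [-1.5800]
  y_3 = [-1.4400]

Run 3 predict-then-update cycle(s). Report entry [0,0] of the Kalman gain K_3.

step 1: x^-=[-2.8200]  P^-=[0.7000]  H_jac=[-5.6400]  S=[22.6867]  K=[-0.1740]  nu=[-5.2324]  x^+=[-1.9094]  P^+=[0.0130]
step 2: x^-=[-1.9094]  P^-=[0.0630]  H_jac=[-3.8189]  S=[1.3382]  K=[-0.1797]  nu=[-5.2260]  x^+=[-0.9705]  P^+=[0.0198]
step 3: x^-=[-0.9705]  P^-=[0.0698]  H_jac=[-1.9410]  S=[0.6828]  K=[-0.1983]  nu=[-2.3818]  x^+=[-0.4982]  P^+=[0.0429]

K[0,0] = -0.1983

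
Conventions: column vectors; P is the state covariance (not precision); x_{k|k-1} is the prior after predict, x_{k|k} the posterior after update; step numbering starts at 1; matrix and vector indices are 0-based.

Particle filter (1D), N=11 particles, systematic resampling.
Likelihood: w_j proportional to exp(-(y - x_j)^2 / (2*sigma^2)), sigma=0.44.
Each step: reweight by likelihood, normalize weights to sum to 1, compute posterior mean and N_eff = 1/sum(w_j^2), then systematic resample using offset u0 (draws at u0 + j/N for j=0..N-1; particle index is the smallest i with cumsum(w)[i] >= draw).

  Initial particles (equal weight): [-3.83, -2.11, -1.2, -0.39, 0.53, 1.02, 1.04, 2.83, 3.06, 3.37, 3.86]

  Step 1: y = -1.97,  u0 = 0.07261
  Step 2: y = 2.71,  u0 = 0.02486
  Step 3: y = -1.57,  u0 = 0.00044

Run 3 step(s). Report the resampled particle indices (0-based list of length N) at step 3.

step 1: w=[0.0001, 0.8135, 0.1851, 0.0014, 0.0000, 0.0000, 0.0000, 0.0000, 0.0000, 0.0000, 0.0000]  mean=-1.9395  Neff=1.4368  idx=[1, 1, 1, 1, 1, 1, 1, 1, 1, 2, 2]
step 2: w=[0.0000, 0.0000, 0.0000, 0.0000, 0.0000, 0.0000, 0.0000, 0.0000, 0.0000, 0.5000, 0.5000]  mean=-1.2000  Neff=2.0000  idx=[9, 9, 9, 9, 9, 9, 10, 10, 10, 10, 10]
step 3: w=[0.0909, 0.0909, 0.0909, 0.0909, 0.0909, 0.0909, 0.0909, 0.0909, 0.0909, 0.0909, 0.0909]  mean=-1.2000  Neff=11.0000  idx=[0, 1, 2, 3, 4, 5, 6, 7, 8, 9, 10]

resampled_idx = [0, 1, 2, 3, 4, 5, 6, 7, 8, 9, 10]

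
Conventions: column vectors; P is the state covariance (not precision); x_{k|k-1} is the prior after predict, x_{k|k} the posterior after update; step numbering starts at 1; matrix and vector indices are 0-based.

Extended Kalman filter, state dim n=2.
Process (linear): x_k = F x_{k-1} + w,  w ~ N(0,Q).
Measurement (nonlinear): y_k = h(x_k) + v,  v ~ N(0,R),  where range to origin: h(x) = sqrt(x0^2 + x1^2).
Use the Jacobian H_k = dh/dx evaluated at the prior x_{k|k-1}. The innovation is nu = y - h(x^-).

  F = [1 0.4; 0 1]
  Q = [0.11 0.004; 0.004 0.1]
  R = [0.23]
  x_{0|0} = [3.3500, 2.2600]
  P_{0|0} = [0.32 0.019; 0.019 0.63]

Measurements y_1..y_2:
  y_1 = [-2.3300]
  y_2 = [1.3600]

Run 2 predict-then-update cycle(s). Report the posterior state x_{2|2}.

step 1: x^-=[4.2540, 2.2600]  P^-=[0.5460 0.2750; 0.2750 0.7300]  H_jac=[0.8831 0.4692]  S=[1.0444]  K=[0.5852; 0.5605]  nu=[-7.1471]  x^+=[0.0713, -1.7457]  P^+=[0.1883 -0.0676; -0.0676 0.4019]
step 2: x^-=[-0.6269, -1.7457]  P^-=[0.3086 0.0972; 0.0972 0.5019]  H_jac=[-0.3380 -0.9411]  S=[0.7717]  K=[-0.2537; -0.6547]  nu=[-0.4949]  x^+=[-0.5014, -1.4217]  P^+=[0.2589 -0.0310; -0.0310 0.1711]

x_post = [-0.5014, -1.4217]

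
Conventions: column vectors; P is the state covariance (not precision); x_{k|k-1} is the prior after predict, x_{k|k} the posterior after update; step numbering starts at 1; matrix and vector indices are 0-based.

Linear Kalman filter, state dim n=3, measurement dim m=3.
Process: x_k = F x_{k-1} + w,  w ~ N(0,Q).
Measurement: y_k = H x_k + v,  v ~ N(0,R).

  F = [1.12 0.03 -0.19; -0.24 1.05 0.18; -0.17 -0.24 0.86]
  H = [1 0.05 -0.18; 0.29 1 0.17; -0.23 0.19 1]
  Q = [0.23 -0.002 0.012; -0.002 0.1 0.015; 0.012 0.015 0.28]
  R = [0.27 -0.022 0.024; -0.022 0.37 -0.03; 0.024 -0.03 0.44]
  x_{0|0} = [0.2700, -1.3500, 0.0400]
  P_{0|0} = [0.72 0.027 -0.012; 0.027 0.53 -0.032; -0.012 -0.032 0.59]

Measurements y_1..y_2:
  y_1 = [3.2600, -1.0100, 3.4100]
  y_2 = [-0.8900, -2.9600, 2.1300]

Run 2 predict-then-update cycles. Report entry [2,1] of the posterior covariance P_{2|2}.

P_post[2,1] = -0.0905

step 1: x^-=[0.2543, -1.4751, 0.3125]  P^-=[1.1622 -0.1642 -0.2469; -0.1642 0.7202 -0.0258; -0.2469 -0.0258 0.7866]  S=[1.5325 0.1357 -0.6649; 0.1357 1.0824 0.1032; -0.6649 0.1032 1.4322]  K=[0.7684 0.0270 -0.0261; -0.1399 0.6356 -0.0068; 0.0030 -0.0229 0.5885]  nu=[3.1357, 0.3382, 3.4363]  x^+=[2.5832, -1.7222, 2.3364]  P^+=[0.2236 -0.0835 0.0735; -0.0835 0.2793 -0.0977; 0.0735 -0.0977 0.2952]
step 2: x^-=[2.3976, -2.0077, 1.9835]  P^-=[0.4857 -0.1238 0.0082; -0.1238 0.4291 -0.0919; 0.0082 -0.0919 0.5329]  S=[0.7603 0.0151 -0.1946; 0.0151 0.7531 0.0386; -0.1946 0.0386 0.9862]  K=[0.6270 0.0122 -0.0056; -0.1298 0.5054 -0.0270; 0.0133 -0.0257 0.5243]  nu=[-2.8302, -1.9848, 1.0794]  x^+=[0.5929, -2.6724, 2.5629]  P^+=[0.1850 -0.0745 0.0689; -0.0745 0.2276 -0.0905; 0.0689 -0.0905 0.2649]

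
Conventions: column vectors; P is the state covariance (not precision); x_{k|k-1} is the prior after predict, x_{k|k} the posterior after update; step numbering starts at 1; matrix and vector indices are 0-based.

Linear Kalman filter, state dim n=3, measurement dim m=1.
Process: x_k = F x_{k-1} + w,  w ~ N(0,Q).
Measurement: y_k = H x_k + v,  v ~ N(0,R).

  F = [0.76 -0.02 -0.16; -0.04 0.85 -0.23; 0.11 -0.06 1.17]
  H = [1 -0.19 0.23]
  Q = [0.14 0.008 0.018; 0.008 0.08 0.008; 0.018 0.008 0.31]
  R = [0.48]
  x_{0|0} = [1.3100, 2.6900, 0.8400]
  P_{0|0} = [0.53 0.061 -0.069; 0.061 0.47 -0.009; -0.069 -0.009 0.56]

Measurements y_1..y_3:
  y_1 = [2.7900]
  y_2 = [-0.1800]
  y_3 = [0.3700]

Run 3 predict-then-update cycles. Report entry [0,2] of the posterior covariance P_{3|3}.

P_post[0,2] = -0.6436

step 1: x^-=[0.8074, 2.0409, 0.9655]  P^-=[0.4755 0.0568 -0.1049; 0.0568 0.4481 -0.1672; -0.1049 -0.1672 1.0674]  S=[0.9730]  K=[0.4529; -0.0687; 0.1772]  nu=[2.1483]  x^+=[1.7803, 1.8933, 1.3461]  P^+=[0.2760 0.0870 -0.1830; 0.0870 0.4436 -0.1554; -0.1830 -0.1554 1.0368]
step 2: x^-=[1.0998, 1.2285, 1.6572]  P^-=[0.3670 0.1378 -0.3140; 0.1378 0.5072 -0.4300; -0.3140 -0.4300 1.7078]  S=[0.7965]  K=[0.3372; -0.0722; 0.2016]  nu=[-1.4275]  x^+=[0.6183, 1.3316, 1.3695]  P^+=[0.2764 0.1572 -0.3681; 0.1572 0.5031 -0.4184; -0.3681 -0.4184 1.6755]
step 3: x^-=[0.2242, 0.7921, 1.5904]  P^-=[0.4248 0.2713 -0.5945; 0.2713 0.6787 -0.8500; -0.5945 -0.8500 2.5707]  S=[0.7630]  K=[0.3100; -0.0696; 0.2074]  nu=[-0.0695]  x^+=[0.2027, 0.7970, 1.5760]  P^+=[0.3515 0.2878 -0.6436; 0.2878 0.6750 -0.8390; -0.6436 -0.8390 2.5378]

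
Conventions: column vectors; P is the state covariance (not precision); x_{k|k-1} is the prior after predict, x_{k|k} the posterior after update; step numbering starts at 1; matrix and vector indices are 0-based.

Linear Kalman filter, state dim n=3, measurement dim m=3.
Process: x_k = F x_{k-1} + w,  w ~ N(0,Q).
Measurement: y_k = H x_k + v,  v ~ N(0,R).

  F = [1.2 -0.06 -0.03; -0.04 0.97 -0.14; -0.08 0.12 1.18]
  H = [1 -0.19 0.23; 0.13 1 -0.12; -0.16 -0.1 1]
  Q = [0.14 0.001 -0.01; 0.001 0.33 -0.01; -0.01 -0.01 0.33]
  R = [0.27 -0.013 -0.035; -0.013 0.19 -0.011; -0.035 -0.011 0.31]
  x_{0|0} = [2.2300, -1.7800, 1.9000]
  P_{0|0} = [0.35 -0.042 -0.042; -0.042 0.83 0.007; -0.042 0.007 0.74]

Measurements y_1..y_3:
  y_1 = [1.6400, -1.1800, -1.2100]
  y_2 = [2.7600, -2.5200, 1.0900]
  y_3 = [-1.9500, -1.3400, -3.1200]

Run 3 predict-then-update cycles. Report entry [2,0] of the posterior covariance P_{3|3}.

P_post[2,0] = -0.0337

step 1: x^-=[2.7258, -2.0818, 1.8500]  P^-=[0.6568 -0.1031 -0.1421; -0.1031 1.1269 -0.0216; -0.1421 -0.0216 1.3853]  S=[1.0164 -0.2732 0.0749; -0.2732 1.3308 -0.3289; 0.0749 -0.3289 1.7699]  K=[0.6712 0.1019 -0.1433; -0.0976 0.8419 0.0940; 0.1378 0.0720 0.8043]  nu=[-1.9068, 0.7694, -2.8321]  x^+=[1.9302, -1.5140, -0.6353]  P^+=[0.1909 -0.0174 -0.0402; -0.0174 0.1669 0.0372; -0.0402 0.0372 0.2410]
step 2: x^-=[2.4261, -1.4568, -1.0857]  P^-=[0.4212 -0.0313 -0.1005; -0.0313 0.4829 0.0151; -0.1005 0.0151 0.6877]  S=[0.7093 -0.0866 -0.0329; -0.0866 0.6813 -0.1449; -0.0329 -0.1449 1.0414]  K=[0.5757 0.0985 -0.1263; -0.0793 0.7046 0.0684; 0.1141 0.0417 0.6837]  nu=[0.3068, -1.5088, 2.4182]  x^+=[2.1486, -2.3788, 0.5397]  P^+=[0.1643 -0.0130 -0.0354; -0.0130 0.1392 0.0281; -0.0354 0.0281 0.2046]
step 3: x^-=[2.7049, -2.4690, 0.1795]  P^-=[0.3818 -0.0239 -0.0883; -0.0239 0.4582 0.0069; -0.0883 0.0069 0.6329]  S=[0.6697 -0.0816 -0.0266; -0.0816 0.6587 -0.1427; -0.0266 -0.1427 0.9833]  K=[0.5536 0.0976 -0.1203; -0.0764 0.6939 0.0630; 0.1145 0.0362 0.6656]  nu=[-5.1653, 0.7989, -3.1136]  x^+=[0.2977, -1.7163, -2.4554]  P^+=[0.1579 -0.0119 -0.0337; -0.0119 0.1369 0.0263; -0.0337 0.0263 0.1992]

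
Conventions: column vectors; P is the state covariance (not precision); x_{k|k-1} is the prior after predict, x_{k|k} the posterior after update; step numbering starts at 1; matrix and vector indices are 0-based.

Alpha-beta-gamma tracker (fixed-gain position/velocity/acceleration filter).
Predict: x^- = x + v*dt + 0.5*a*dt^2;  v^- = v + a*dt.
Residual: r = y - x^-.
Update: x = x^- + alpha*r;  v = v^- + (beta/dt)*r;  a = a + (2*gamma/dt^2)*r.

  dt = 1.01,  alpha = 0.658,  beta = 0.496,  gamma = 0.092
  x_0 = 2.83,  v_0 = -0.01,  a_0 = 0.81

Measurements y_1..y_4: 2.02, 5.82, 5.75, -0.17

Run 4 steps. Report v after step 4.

v_post = -1.4295

step 1: x_pred=3.2330  r=-1.2130  x^+=2.4349  v^+=0.2124  a^+=0.5912
step 2: x_pred=2.9509  r=2.8691  x^+=4.8388  v^+=2.2185  a^+=1.1087
step 3: x_pred=7.6449  r=-1.8949  x^+=6.3981  v^+=2.4077  a^+=0.7669
step 4: x_pred=9.2210  r=-9.3910  x^+=3.0417  v^+=-1.4295  a^+=-0.9270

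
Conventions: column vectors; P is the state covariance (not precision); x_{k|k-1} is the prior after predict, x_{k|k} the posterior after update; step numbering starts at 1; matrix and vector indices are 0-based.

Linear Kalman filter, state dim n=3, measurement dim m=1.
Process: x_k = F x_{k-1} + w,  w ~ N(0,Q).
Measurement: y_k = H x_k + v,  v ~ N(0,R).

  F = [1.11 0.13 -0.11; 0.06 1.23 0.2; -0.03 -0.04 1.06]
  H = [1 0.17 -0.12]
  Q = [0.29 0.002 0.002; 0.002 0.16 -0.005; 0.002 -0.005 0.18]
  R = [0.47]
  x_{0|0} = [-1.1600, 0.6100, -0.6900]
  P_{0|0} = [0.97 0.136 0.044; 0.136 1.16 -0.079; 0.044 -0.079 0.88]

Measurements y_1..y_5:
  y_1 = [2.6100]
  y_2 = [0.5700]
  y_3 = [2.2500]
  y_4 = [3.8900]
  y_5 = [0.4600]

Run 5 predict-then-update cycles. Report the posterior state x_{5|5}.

step 1: x^-=[-1.1324, 0.5427, -0.7210]  P^-=[1.5462 0.4376 -0.1048; 0.4376 1.9359 0.0176; -0.1048 0.0176 1.1757]  S=[2.2623]  K=[0.7219; 0.3380; -0.1074]  nu=[3.5636]  x^+=[1.4402, 1.7471, -1.1037]  P^+=[0.3672 -0.1144 0.0705; -0.1144 1.6775 0.0997; 0.0705 0.0997 1.1496]
step 2: x^-=[1.9471, 2.0146, -1.2830]  P^-=[0.7316 0.1167 -0.0501; 0.1167 2.7791 0.2932; -0.0501 0.2932 1.4615]  S=[1.3427]  K=[0.5641; 0.4125; -0.1308]  nu=[-1.8736]  x^+=[0.8902, 1.2417, -1.0380]  P^+=[0.3043 -0.1958 0.0490; -0.1958 2.5506 0.3657; 0.0490 0.3657 1.4386]
step 3: x^-=[1.2637, 1.3731, -1.1766]  P^-=[0.6465 0.1002 -0.0699; 0.1002 4.2296 0.6583; -0.0699 0.6583 1.7661]  S=[1.2881]  K=[0.5216; 0.5746; -0.1319]  nu=[0.6117]  x^+=[1.5828, 1.7246, -1.2573]  P^+=[0.2960 -0.2859 0.0188; -0.2859 3.8042 0.7559; 0.0188 0.7559 1.7437]
step 4: x^-=[2.1194, 1.9647, -1.4492]  P^-=[0.6314 0.1204 -0.0875; 0.1204 6.3164 1.1688; -0.0875 1.1688 2.0796]  S=[1.3282]  K=[0.4987; 0.7936; -0.1042]  nu=[1.2627]  x^+=[2.7491, 2.9668, -1.5807]  P^+=[0.3011 -0.4052 -0.0185; -0.4052 5.4800 1.2786; -0.0185 1.2786 2.0652]
step 5: x^-=[3.6111, 3.4979, -1.8767]  P^-=[0.6295 0.1528 -0.0978; 0.1528 9.1032 1.8344; -0.0978 1.8344 2.4013]  S=[1.3978]  K=[0.4774; 1.0590; -0.0530]  nu=[-3.9709]  x^+=[1.7155, -0.7071, -1.6663]  P^+=[0.3110 -0.5538 -0.0624; -0.5538 7.5358 1.9128; -0.0624 1.9128 2.3974]

x_post = [1.7155, -0.7071, -1.6663]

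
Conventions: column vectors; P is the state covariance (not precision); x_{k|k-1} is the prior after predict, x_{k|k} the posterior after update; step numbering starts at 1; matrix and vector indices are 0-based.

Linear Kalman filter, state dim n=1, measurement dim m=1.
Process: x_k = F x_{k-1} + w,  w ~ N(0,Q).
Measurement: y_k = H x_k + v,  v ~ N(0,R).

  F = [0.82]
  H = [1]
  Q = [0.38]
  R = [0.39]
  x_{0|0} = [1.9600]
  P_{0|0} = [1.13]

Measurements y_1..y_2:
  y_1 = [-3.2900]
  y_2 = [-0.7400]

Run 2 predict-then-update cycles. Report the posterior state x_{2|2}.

x_post = [-1.1173]

step 1: x^-=[1.6072]  P^-=[1.1398]  S=[1.5298]  K=[0.7451]  nu=[-4.8972]  x^+=[-2.0415]  P^+=[0.2906]
step 2: x^-=[-1.6741]  P^-=[0.5754]  S=[0.9654]  K=[0.5960]  nu=[0.9341]  x^+=[-1.1173]  P^+=[0.2324]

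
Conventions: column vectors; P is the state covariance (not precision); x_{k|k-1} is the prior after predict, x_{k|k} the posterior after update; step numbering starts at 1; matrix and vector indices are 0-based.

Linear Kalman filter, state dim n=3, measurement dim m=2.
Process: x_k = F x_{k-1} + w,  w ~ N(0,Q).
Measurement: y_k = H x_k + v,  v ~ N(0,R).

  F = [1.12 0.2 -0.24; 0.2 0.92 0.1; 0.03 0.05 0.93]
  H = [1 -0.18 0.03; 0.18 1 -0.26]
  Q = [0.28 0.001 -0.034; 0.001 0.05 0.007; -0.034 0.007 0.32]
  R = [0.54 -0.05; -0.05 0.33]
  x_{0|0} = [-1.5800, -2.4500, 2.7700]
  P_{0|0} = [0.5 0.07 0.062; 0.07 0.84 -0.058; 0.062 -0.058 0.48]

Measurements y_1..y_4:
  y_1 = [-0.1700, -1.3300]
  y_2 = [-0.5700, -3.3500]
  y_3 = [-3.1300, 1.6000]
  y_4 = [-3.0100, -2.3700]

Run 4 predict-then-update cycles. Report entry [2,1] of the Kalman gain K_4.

K[2,1] = -0.0001

step 1: x^-=[-2.9244, -2.2930, 2.4062]  P^-=[0.9720 0.3466 -0.0576; 0.3466 0.8033 0.0577; -0.0576 0.0577 0.7360]  S=[1.4099 0.3291; 0.3291 1.3147]  K=[0.5828 0.2622; -0.0069 0.6488; -0.0074 -0.1077]  nu=[2.2695, 2.1150]  x^+=[-1.0472, -0.9365, 2.1617]  P^+=[0.3022 0.0048 0.0069; 0.0048 0.2528 0.1508; 0.0069 0.1508 0.7201]
step 2: x^-=[-1.8790, -0.8549, 1.9321]  P^-=[0.6947 0.0732 -0.1483; 0.0732 0.3131 0.2187; -0.1483 0.2187 0.9582]  S=[1.2080 0.1366; 0.1366 0.6569]  K=[0.5322 0.2499; -0.0276 0.4158; -0.1247 -0.0610]  nu=[1.0972, -1.6545]  x^+=[-1.7085, -1.5732, 1.8963]  P^+=[0.2752 -0.0066 -0.0495; -0.0066 0.2017 0.2381; -0.0495 0.2381 0.9349]
step 3: x^-=[-2.6833, -1.5995, 1.6336]  P^-=[0.6879 0.0193 -0.2416; 0.0193 0.2805 0.3002; -0.2416 0.3002 1.1487]  S=[1.2133 0.1176; 0.1176 0.5839]  K=[0.5344 0.2451; -0.0535 0.3634; -0.2124 -0.0291]  nu=[-0.7836, 4.1072]  x^+=[-2.0955, -0.0649, 1.6805]  P^+=[0.2756 -0.0193 -0.0917; -0.0193 0.2045 0.3014; -0.0917 0.3014 1.0920]
step 4: x^-=[-2.7632, -0.3107, 1.4968]  P^-=[0.7085 -0.0129 -0.3101; -0.0129 0.2897 0.3610; -0.3101 0.3610 1.2881]  S=[1.2412 0.1095; 0.1095 0.5664]  K=[0.5441 0.2395; -0.0751 0.3562; -0.2710 -0.0001]  nu=[-0.3476, -1.1728]  x^+=[-3.2332, -0.7023, 1.5911]  P^+=[0.2801 -0.0298 -0.1199; -0.0298 0.2167 0.3463; -0.1199 0.3463 1.1969]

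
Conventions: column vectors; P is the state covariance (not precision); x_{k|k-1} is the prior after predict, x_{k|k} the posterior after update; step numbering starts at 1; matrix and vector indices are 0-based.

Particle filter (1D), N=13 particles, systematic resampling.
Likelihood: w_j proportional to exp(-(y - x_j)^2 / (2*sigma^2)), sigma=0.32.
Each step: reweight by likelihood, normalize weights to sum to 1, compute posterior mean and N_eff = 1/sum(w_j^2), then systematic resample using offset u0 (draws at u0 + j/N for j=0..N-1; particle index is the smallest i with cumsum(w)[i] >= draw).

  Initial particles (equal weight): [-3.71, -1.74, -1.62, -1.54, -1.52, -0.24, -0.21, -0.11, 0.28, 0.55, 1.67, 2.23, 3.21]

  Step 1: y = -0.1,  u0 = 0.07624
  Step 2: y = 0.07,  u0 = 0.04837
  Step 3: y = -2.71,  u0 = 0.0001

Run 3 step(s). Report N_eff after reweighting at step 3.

step 1: w=[0.0000, 0.0000, 0.0000, 0.0000, 0.0000, 0.2617, 0.2715, 0.2879, 0.1423, 0.0366, 0.0000, 0.0000, 0.0000]  mean=-0.0916  Neff=4.0542  idx=[5, 5, 5, 6, 6, 6, 7, 7, 7, 7, 8, 8, 9]
step 2: w=[0.0674, 0.0674, 0.0674, 0.0735, 0.0735, 0.0735, 0.0920, 0.0920, 0.0920, 0.0920, 0.0869, 0.0869, 0.0350]  mean=-0.0674  Neff=12.4844  idx=[0, 1, 2, 4, 5, 6, 6, 7, 8, 9, 10, 11, 12]
step 3: w=[0.2400, 0.2400, 0.2400, 0.1159, 0.1159, 0.0096, 0.0096, 0.0096, 0.0096, 0.0096, 0.0000, 0.0000, 0.0000]  mean=-0.2268  Neff=4.9950  idx=[0, 0, 0, 0, 1, 1, 1, 2, 2, 2, 3, 4, 4]

N_eff = 4.9950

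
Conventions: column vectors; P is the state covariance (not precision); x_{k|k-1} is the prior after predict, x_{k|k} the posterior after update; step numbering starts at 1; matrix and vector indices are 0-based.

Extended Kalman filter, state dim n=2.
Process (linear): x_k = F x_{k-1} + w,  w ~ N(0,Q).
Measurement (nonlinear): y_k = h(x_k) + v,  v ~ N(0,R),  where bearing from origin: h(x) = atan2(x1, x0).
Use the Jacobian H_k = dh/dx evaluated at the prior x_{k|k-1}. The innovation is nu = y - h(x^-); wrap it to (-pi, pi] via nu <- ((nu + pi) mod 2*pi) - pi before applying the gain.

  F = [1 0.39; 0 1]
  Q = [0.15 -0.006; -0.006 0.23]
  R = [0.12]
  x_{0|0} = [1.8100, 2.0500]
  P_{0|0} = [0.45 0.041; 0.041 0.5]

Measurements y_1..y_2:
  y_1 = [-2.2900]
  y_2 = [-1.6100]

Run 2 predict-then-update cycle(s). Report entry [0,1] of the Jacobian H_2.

H_jac[0,1] = 0.2562

step 1: x^-=[2.6095, 2.0500]  P^-=[0.7080 0.2300; 0.2300 0.7300]  H_jac=[-0.1862 0.2370]  S=[0.1652]  K=[-0.4678; 0.7878]  nu=[-2.9559]  x^+=[3.9924, -0.2786]  P^+=[0.6719 0.2909; 0.2909 0.6275]
step 2: x^-=[3.8837, -0.2786]  P^-=[1.1442 0.5296; 0.5296 0.8575]  H_jac=[0.0184 0.2562]  S=[0.1816]  K=[0.8627; 1.2628]  nu=[-1.5384]  x^+=[2.5566, -2.2213]  P^+=[1.0090 0.3317; 0.3317 0.5678]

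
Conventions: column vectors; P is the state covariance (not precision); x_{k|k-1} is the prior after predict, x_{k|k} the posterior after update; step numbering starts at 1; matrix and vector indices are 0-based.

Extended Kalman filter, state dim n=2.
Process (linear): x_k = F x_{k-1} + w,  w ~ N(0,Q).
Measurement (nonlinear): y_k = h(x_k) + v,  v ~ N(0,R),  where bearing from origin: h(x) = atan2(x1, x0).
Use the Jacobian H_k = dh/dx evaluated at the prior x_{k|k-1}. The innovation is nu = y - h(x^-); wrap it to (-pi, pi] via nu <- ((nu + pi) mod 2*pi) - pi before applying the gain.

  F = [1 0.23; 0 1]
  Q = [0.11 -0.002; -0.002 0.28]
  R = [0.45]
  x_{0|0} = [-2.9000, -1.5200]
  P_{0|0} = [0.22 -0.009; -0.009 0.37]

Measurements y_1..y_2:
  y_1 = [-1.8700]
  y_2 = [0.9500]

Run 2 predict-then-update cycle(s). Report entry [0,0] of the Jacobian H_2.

H_jac[0,0] = 0.1094

step 1: x^-=[-3.2496, -1.5200]  P^-=[0.3454 0.0741; 0.0741 0.6500]  H_jac=[0.1181 -0.2525]  S=[0.4918]  K=[0.0449; -0.3159]  nu=[0.8341]  x^+=[-3.2121, -1.7835]  P^+=[0.3444 0.0811; 0.0811 0.6009]
step 2: x^-=[-3.6223, -1.7835]  P^-=[0.5235 0.2173; 0.2173 0.8809]  H_jac=[0.1094 -0.2222]  S=[0.4892]  K=[0.0184; -0.3515]  nu=[-2.6491]  x^+=[-3.6710, -0.8522]  P^+=[0.5234 0.2205; 0.2205 0.8205]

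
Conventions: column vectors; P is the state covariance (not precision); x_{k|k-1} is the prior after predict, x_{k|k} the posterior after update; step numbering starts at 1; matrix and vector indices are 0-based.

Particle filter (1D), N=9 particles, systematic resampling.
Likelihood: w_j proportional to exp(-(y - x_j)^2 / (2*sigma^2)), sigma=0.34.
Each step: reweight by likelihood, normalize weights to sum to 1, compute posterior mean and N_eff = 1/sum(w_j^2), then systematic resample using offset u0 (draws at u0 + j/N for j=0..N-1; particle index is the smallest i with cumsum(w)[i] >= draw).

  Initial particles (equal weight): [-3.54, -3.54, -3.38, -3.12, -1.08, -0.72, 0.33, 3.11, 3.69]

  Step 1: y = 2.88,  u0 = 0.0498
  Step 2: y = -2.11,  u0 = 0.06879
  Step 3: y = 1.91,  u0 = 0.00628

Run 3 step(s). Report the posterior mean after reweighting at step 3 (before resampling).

post_mean = 3.1100

step 1: w=[0.0000, 0.0000, 0.0000, 0.0000, 0.0000, 0.0000, 0.0000, 0.9314, 0.0686]  mean=3.1498  Neff=1.1464  idx=[7, 7, 7, 7, 7, 7, 7, 7, 8]
step 2: w=[0.1250, 0.1250, 0.1250, 0.1250, 0.1250, 0.1250, 0.1250, 0.1250, 0.0000]  mean=3.1100  Neff=8.0000  idx=[0, 1, 2, 3, 4, 4, 5, 6, 7]
step 3: w=[0.1111, 0.1111, 0.1111, 0.1111, 0.1111, 0.1111, 0.1111, 0.1111, 0.1111]  mean=3.1100  Neff=9.0000  idx=[0, 1, 2, 3, 4, 5, 6, 7, 8]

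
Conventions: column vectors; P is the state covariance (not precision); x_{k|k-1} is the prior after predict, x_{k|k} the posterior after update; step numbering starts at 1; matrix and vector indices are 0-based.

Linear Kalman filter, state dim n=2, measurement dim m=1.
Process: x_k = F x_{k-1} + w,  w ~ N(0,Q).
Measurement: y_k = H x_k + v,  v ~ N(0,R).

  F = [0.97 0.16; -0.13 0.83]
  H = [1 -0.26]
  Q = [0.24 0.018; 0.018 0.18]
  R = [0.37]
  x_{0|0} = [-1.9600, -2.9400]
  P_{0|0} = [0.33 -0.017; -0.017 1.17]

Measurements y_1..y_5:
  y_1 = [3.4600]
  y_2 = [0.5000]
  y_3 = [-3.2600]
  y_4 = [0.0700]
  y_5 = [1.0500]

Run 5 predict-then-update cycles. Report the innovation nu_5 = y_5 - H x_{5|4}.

step 1: x^-=[-2.3716, -2.1854]  P^-=[0.5752 0.1184; 0.1184 0.9953]  S=[0.9509]  K=[0.5725; -0.1476]  nu=[5.2634]  x^+=[0.6417, -2.9622]  P^+=[0.2635 0.1988; 0.1988 0.9745]
step 2: x^-=[0.1485, -2.5421]  P^-=[0.5746 0.2701; 0.2701 0.8129]  S=[0.8591]  K=[0.5871; 0.0684]  nu=[-0.3095]  x^+=[-0.0332, -2.5632]  P^+=[0.2785 0.2356; 0.2356 0.8089]
step 3: x^-=[-0.4423, -2.1232]  P^-=[0.5959 0.2751; 0.2751 0.6911]  S=[0.8695]  K=[0.6030; 0.1097]  nu=[-3.3697]  x^+=[-2.4743, -2.4929]  P^+=[0.2797 0.2176; 0.2176 0.6807]
step 4: x^-=[-2.7989, -1.7474]  P^-=[0.5881 0.2438; 0.2438 0.6067]  S=[0.8724]  K=[0.6015; 0.0986]  nu=[2.4146]  x^+=[-1.3465, -1.5093]  P^+=[0.2725 0.1920; 0.1920 0.5982]
step 5: x^-=[-1.5476, -1.0777]  P^-=[0.5713 0.2137; 0.2137 0.5553]  S=[0.8677]  K=[0.5944; 0.0799]  nu=[2.3174]  x^+=[-0.1702, -0.8926]  P^+=[0.2648 0.1725; 0.1725 0.5497]

innov = [2.3174]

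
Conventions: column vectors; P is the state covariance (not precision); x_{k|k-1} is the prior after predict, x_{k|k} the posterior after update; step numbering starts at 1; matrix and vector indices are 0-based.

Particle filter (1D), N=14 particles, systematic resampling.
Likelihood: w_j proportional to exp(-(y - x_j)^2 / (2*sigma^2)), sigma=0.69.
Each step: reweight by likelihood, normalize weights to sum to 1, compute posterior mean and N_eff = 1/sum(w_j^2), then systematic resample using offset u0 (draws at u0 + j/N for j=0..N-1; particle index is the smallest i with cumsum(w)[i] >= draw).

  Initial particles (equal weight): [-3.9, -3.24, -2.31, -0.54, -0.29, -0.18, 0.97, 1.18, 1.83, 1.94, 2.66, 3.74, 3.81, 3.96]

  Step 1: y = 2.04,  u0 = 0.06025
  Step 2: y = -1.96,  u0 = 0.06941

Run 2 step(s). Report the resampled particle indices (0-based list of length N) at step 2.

resampled_idx = [0, 0, 0, 0, 0, 0, 0, 0, 0, 1, 1, 2, 2, 7]

step 1: w=[0.0000, 0.0000, 0.0000, 0.0003, 0.0010, 0.0016, 0.0861, 0.1318, 0.2737, 0.2837, 0.1914, 0.0138, 0.0107, 0.0060]  mean=1.9146  Neff=4.6052  idx=[6, 7, 7, 8, 8, 8, 8, 9, 9, 9, 9, 10, 10, 12]
step 2: w=[0.6504, 0.1705, 0.1705, 0.0015, 0.0015, 0.0015, 0.0015, 0.0006, 0.0006, 0.0006, 0.0006, 0.0000, 0.0000, 0.0000]  mean=1.0492  Neff=2.0780  idx=[0, 0, 0, 0, 0, 0, 0, 0, 0, 1, 1, 2, 2, 7]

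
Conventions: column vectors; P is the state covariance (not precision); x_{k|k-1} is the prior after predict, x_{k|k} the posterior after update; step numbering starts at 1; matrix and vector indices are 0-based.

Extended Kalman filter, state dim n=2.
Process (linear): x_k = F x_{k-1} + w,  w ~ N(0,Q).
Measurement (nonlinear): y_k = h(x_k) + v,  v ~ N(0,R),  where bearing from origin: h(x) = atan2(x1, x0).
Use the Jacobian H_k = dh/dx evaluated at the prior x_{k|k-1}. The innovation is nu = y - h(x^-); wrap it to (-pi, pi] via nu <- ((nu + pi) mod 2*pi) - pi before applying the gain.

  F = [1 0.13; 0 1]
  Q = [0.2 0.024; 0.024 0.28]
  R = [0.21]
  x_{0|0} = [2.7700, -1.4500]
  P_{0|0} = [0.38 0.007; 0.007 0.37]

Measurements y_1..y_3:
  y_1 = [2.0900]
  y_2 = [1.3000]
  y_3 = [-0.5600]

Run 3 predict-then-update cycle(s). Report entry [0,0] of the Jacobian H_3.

step 1: x^-=[2.5815, -1.4500]  P^-=[0.5881 0.0791; 0.0791 0.6500]  H_jac=[0.1654 0.2945]  S=[0.2902]  K=[0.4155; 0.7048]  nu=[2.6018]  x^+=[3.6625, 0.3836]  P^+=[0.5380 -0.0059; -0.0059 0.5059]
step 2: x^-=[3.7124, 0.3836]  P^-=[0.7450 0.0839; 0.0839 0.7859]  H_jac=[-0.0275 0.2665]  S=[0.2652]  K=[0.0070; 0.7812]  nu=[1.1970]  x^+=[3.7207, 1.3187]  P^+=[0.7450 0.0825; 0.0825 0.6241]
step 3: x^-=[3.8922, 1.3187]  P^-=[0.9770 0.1876; 0.1876 0.9041]  H_jac=[-0.0781 0.2305]  S=[0.2572]  K=[-0.1285; 0.7531]  nu=[-0.8867]  x^+=[4.0061, 0.6510]  P^+=[0.9727 0.2125; 0.2125 0.7582]

H_jac[0,0] = -0.0781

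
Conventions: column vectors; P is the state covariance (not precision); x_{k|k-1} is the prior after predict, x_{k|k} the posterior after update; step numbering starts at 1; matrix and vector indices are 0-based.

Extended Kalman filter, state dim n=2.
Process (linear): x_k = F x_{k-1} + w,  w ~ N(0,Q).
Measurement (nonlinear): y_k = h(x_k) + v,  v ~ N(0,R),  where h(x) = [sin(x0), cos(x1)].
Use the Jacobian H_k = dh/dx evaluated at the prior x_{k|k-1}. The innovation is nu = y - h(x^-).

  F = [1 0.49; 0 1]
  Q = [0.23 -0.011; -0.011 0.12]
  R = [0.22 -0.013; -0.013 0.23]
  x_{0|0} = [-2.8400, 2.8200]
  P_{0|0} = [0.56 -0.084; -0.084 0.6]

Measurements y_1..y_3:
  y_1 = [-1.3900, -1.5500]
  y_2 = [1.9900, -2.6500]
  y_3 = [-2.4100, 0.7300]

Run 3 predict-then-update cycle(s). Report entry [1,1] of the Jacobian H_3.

H_jac[1,1] = 0.1292

step 1: x^-=[-1.4582, 2.8200]  P^-=[0.8517 0.1990; 0.1990 0.7200]  H_jac=[0.1124 0.0000; 0.0000 -0.3161]  S=[0.2308 -0.0201; -0.0201 0.3019]  K=[0.3989 -0.1818; 0.0315 -0.7516]  nu=[-0.3963, -0.6013]  x^+=[-1.5070, 3.2594]  P^+=[0.8021 0.1487; 0.1487 0.5482]
step 2: x^-=[0.0901, 3.2594]  P^-=[1.3095 0.4063; 0.4063 0.6682]  H_jac=[0.9959 0.0000; 0.0000 0.1176]  S=[1.5189 0.0346; 0.0346 0.2392]  K=[0.8569 0.0758; 0.2598 0.2908]  nu=[1.9000, -1.6569]  x^+=[1.5926, 3.2712]  P^+=[0.1883 0.0536; 0.0536 0.5402]
step 3: x^-=[3.1955, 3.2712]  P^-=[0.6005 0.3073; 0.3073 0.6602]  H_jac=[-0.9985 0.0000; 0.0000 0.1292]  S=[0.8188 -0.0527; -0.0527 0.2410]  K=[-0.7321 0.0048; -0.3570 0.2760]  nu=[-2.3561, 1.7216]  x^+=[4.9287, 4.5875]  P^+=[0.1614 0.0823; 0.0823 0.5271]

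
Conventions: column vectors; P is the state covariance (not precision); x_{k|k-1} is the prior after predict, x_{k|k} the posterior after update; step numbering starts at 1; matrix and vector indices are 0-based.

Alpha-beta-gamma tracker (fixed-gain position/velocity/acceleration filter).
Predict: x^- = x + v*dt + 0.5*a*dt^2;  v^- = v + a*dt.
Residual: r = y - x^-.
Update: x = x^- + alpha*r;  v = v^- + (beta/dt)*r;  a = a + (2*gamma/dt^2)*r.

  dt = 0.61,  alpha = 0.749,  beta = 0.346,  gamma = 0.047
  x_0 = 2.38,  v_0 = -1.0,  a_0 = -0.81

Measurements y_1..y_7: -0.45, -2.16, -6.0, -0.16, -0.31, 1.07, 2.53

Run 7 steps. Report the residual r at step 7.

step 1: x_pred=1.6193  r=-2.0693  x^+=0.0694  v^+=-2.6678  a^+=-1.3327
step 2: x_pred=-1.8059  r=-0.3541  x^+=-2.0711  v^+=-3.6816  a^+=-1.4222
step 3: x_pred=-4.5815  r=-1.4185  x^+=-5.6440  v^+=-5.3537  a^+=-1.7805
step 4: x_pred=-9.2410  r=9.0810  x^+=-2.4393  v^+=-1.2890  a^+=0.5135
step 5: x_pred=-3.1301  r=2.8201  x^+=-1.0178  v^+=0.6238  a^+=1.2259
step 6: x_pred=-0.4092  r=1.4792  x^+=0.6987  v^+=2.2107  a^+=1.5996
step 7: x_pred=2.3448  r=0.1852  x^+=2.4835  v^+=3.2915  a^+=1.6464

resid = 0.1852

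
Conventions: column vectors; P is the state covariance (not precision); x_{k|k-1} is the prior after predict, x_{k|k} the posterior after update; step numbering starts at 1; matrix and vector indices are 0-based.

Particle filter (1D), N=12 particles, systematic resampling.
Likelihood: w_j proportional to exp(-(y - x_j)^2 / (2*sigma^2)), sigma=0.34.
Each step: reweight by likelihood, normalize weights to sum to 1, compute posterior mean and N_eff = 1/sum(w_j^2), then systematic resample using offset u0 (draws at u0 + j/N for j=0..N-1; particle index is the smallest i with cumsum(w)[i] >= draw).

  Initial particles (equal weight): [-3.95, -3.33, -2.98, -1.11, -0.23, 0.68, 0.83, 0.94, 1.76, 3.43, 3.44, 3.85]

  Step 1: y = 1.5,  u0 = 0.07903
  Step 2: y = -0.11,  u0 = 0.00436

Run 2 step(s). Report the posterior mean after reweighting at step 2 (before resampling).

step 1: w=[0.0000, 0.0000, 0.0000, 0.0000, 0.0000, 0.0454, 0.1194, 0.2143, 0.6210, 0.0000, 0.0000, 0.0000]  mean=1.4243  Neff=2.2330  idx=[6, 6, 7, 7, 8, 8, 8, 8, 8, 8, 8, 8]
step 2: w=[0.3602, 0.3602, 0.1398, 0.1398, 0.0000, 0.0000, 0.0000, 0.0000, 0.0000, 0.0000, 0.0000, 0.0000]  mean=0.8608  Neff=3.3491  idx=[0, 0, 0, 0, 0, 1, 1, 1, 1, 2, 2, 3]

post_mean = 0.8608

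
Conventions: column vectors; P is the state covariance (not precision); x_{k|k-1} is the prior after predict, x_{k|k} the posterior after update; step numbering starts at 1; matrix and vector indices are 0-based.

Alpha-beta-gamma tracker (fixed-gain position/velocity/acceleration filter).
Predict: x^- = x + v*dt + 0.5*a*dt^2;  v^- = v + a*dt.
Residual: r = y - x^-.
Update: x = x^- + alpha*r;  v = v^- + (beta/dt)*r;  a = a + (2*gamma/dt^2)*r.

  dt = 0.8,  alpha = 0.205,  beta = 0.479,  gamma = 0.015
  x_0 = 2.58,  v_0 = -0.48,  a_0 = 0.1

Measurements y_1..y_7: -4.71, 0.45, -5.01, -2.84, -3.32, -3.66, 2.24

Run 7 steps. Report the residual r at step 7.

step 1: x_pred=2.2280  r=-6.9380  x^+=0.8057  v^+=-4.5541  a^+=-0.2252
step 2: x_pred=-2.9097  r=3.3597  x^+=-2.2209  v^+=-2.7227  a^+=-0.0677
step 3: x_pred=-4.4208  r=-0.5892  x^+=-4.5416  v^+=-3.1297  a^+=-0.0954
step 4: x_pred=-7.0758  r=4.2358  x^+=-6.2075  v^+=-0.6698  a^+=0.1032
step 5: x_pred=-6.7103  r=3.3903  x^+=-6.0153  v^+=1.4427  a^+=0.2621
step 6: x_pred=-4.7772  r=1.1172  x^+=-4.5482  v^+=2.3213  a^+=0.3145
step 7: x_pred=-2.5905  r=4.8305  x^+=-1.6002  v^+=5.4652  a^+=0.5409

resid = 4.8305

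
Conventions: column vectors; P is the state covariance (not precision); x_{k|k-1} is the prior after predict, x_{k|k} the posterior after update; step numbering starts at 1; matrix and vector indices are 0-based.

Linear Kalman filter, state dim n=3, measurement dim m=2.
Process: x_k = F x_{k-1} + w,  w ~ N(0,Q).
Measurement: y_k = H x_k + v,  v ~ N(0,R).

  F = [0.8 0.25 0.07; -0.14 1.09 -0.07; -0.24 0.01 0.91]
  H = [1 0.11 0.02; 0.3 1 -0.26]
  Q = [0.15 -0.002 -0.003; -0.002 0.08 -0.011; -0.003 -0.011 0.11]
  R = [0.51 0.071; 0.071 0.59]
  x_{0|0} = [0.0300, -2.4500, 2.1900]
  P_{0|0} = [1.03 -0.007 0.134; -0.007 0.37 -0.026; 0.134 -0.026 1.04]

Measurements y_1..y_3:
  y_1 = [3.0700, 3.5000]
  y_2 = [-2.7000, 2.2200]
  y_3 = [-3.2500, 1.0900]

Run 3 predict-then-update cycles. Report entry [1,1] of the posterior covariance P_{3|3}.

P_post[1,1] = 0.2562

step 1: x^-=[-0.4352, -2.8280, 1.9612]  P^-=[0.8487 -0.0378 -0.0439; -0.0378 0.5536 -0.0774; -0.0439 -0.0774 0.9716]  S=[1.3554 0.3542; 0.3542 1.3100]  K=[0.6208 0.0063; -0.1036 0.4573; 0.0475 -0.2748]  nu=[3.7771, 6.9685]  x^+=[1.9538, -0.0328, 0.2259]  P^+=[0.3235 -0.0548 -0.0212; -0.0548 0.2987 0.0761; -0.0212 0.0761 0.8789]
step 2: x^-=[1.5707, -0.3250, -0.2637]  P^-=[0.3584 -0.0011 -0.0033; -0.0011 0.4502 0.0394; -0.0033 0.0394 0.8674]  S=[0.8740 0.2229; 0.2229 1.1104]  K=[0.4060 0.0151; -0.0471 0.4053; 0.0675 -0.1821]  nu=[-4.2296, 2.0053]  x^+=[-0.1163, 0.6869, -0.9143]  P^+=[0.2113 -0.0277 -0.0079; -0.0277 0.2743 0.1161; -0.0079 0.1161 0.8321]
step 3: x^-=[0.0147, 0.8290, -0.7972]  P^-=[0.2986 0.0291 0.0324; 0.0291 0.4047 0.0693; 0.0324 0.0693 0.8170]  S=[0.8218 0.2221; 0.2221 1.0532]  K=[0.3602 0.0287; -0.0108 0.3777; 0.1090 -0.1496]  nu=[-3.3399, 0.0494]  x^+=[-1.1871, 0.8836, -1.1688]  P^+=[0.1865 -0.0093 0.0159; -0.0093 0.2562 0.1203; 0.0159 0.1203 0.7909]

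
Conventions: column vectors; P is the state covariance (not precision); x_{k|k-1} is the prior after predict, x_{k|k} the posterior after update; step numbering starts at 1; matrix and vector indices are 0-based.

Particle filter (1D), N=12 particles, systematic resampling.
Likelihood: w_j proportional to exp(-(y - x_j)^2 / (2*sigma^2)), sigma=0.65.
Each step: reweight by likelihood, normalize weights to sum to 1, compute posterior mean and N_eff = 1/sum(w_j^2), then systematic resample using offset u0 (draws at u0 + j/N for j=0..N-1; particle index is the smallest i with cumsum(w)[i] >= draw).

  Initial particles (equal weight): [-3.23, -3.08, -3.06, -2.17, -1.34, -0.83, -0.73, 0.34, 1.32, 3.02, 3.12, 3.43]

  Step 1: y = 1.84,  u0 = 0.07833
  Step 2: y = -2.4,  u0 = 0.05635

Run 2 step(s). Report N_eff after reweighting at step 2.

N_eff = 8.0000

step 1: w=[0.0000, 0.0000, 0.0000, 0.0000, 0.0000, 0.0002, 0.0003, 0.0590, 0.6138, 0.1627, 0.1216, 0.0424]  mean=1.8461  Neff=2.3626  idx=[8, 8, 8, 8, 8, 8, 8, 8, 9, 9, 10, 11]
step 2: w=[0.1250, 0.1250, 0.1250, 0.1250, 0.1250, 0.1250, 0.1250, 0.1250, 0.0000, 0.0000, 0.0000, 0.0000]  mean=1.3200  Neff=8.0000  idx=[0, 1, 1, 2, 3, 3, 4, 5, 5, 6, 7, 7]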